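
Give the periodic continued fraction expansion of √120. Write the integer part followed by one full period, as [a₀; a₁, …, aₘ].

[10; 1, 20]

a₀ = ⌊√120⌋ = 10.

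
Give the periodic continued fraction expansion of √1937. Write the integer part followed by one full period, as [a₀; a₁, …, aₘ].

[44; 88]

a₀ = ⌊√1937⌋ = 44.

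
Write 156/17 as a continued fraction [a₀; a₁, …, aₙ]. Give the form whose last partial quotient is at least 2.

[9; 5, 1, 2]

156 = 9*17 + 3
17 = 5*3 + 2
3 = 1*2 + 1
2 = 2*1 + 0  (stop)
So 156/17 = [9; 5, 1, 2].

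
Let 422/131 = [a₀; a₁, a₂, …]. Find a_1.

4

422 = 3·131 + 29   →  a_0 = 3
131 = 4·29 + 15   →  a_1 = 4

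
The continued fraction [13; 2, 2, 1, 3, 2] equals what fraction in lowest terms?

792/59

Using pₖ = aₖpₖ₋₁ + pₖ₋₂ and qₖ = aₖqₖ₋₁ + qₖ₋₂:
  k=0: a=13, p=13, q=1
  k=1: a=2, p=27, q=2
  k=2: a=2, p=67, q=5
  k=3: a=1, p=94, q=7
  k=4: a=3, p=349, q=26
  k=5: a=2, p=792, q=59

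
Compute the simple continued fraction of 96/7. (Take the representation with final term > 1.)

[13; 1, 2, 2]

96 = 13*7 + 5
7 = 1*5 + 2
5 = 2*2 + 1
2 = 2*1 + 0  (stop)
So 96/7 = [13; 1, 2, 2].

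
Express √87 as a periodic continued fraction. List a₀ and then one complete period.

a₀ = ⌊√87⌋ = 9.
With m₀=0, d₀=1 and mₖ₊₁ = dₖaₖ − mₖ, dₖ₊₁ = (n − mₖ₊₁²)/dₖ, aₖ₊₁ = ⌊(a₀+mₖ₊₁)/dₖ₊₁⌋:
  k=1: m=9, d=6, a=3
  k=2: m=9, d=1, a=18
d=1 and a=2a₀=18 at k=2, so the next step gives (m, d) = (9, 6) again — its k=1 value — and the period has length 2.

[9; 3, 18]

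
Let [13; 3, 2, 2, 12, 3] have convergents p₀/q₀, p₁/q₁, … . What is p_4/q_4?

2805/211

Using pₖ = aₖpₖ₋₁ + pₖ₋₂, qₖ = aₖqₖ₋₁ + qₖ₋₂ (with p₋₁=1, p₋₂=0, q₋₁=0, q₋₂=1):
  k=0: a=13, p=13, q=1
  k=1: a=3, p=40, q=3
  k=2: a=2, p=93, q=7
  k=3: a=2, p=226, q=17
  k=4: a=12, p=2805, q=211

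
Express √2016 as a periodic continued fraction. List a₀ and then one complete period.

a₀ = ⌊√2016⌋ = 44.
With m₀=0, d₀=1 and mₖ₊₁ = dₖaₖ − mₖ, dₖ₊₁ = (n − mₖ₊₁²)/dₖ, aₖ₊₁ = ⌊(a₀+mₖ₊₁)/dₖ₊₁⌋:
  k=1: m=44, d=80, a=1
  k=2: m=36, d=9, a=8
  k=3: m=36, d=80, a=1
  k=4: m=44, d=1, a=88
d=1 and a=2a₀=88 at k=4, so the next step gives (m, d) = (44, 80) again — its k=1 value — and the period has length 4.

[44; 1, 8, 1, 88]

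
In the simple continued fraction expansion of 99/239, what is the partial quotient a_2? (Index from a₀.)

99 = 0·239 + 99   →  a_0 = 0
239 = 2·99 + 41   →  a_1 = 2
99 = 2·41 + 17   →  a_2 = 2

2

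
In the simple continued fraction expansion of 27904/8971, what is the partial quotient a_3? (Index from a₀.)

27904 = 3·8971 + 991   →  a_0 = 3
8971 = 9·991 + 52   →  a_1 = 9
991 = 19·52 + 3   →  a_2 = 19
52 = 17·3 + 1   →  a_3 = 17

17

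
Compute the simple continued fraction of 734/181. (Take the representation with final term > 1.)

[4; 18, 10]

734 = 4·181 + 10
181 = 18·10 + 1
10 = 10·1 + 0  (stop)
So 734/181 = [4; 18, 10].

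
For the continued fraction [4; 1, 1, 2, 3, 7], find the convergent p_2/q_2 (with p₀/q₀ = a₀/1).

Using pₖ = aₖpₖ₋₁ + pₖ₋₂, qₖ = aₖqₖ₋₁ + qₖ₋₂ (with p₋₁=1, p₋₂=0, q₋₁=0, q₋₂=1):
  k=0: a=4, p=4, q=1
  k=1: a=1, p=5, q=1
  k=2: a=1, p=9, q=2

9/2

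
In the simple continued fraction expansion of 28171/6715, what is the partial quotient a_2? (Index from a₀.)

8

28171 = 4·6715 + 1311   →  a_0 = 4
6715 = 5·1311 + 160   →  a_1 = 5
1311 = 8·160 + 31   →  a_2 = 8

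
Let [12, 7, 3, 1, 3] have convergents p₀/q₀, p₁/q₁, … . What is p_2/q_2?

267/22

Using pₖ = aₖpₖ₋₁ + pₖ₋₂, qₖ = aₖqₖ₋₁ + qₖ₋₂ (with p₋₁=1, p₋₂=0, q₋₁=0, q₋₂=1):
  k=0: a=12, p=12, q=1
  k=1: a=7, p=85, q=7
  k=2: a=3, p=267, q=22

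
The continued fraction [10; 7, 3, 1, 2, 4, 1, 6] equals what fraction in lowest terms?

Fold from the inside: start with 6/1.
  1 + 1/6 = 7/6
  4 + 6/7 = 34/7
  2 + 7/34 = 75/34
  1 + 34/75 = 109/75
  3 + 75/109 = 402/109
  7 + 109/402 = 2923/402
  10 + 402/2923 = 29632/2923

29632/2923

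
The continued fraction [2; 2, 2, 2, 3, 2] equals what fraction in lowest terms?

227/94

Using pₖ = aₖpₖ₋₁ + pₖ₋₂ and qₖ = aₖqₖ₋₁ + qₖ₋₂:
  k=0: a=2, p=2, q=1
  k=1: a=2, p=5, q=2
  k=2: a=2, p=12, q=5
  k=3: a=2, p=29, q=12
  k=4: a=3, p=99, q=41
  k=5: a=2, p=227, q=94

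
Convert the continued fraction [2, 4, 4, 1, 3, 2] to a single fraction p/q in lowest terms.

Using pₖ = aₖpₖ₋₁ + pₖ₋₂ and qₖ = aₖqₖ₋₁ + qₖ₋₂:
  k=0: a=2, p=2, q=1
  k=1: a=4, p=9, q=4
  k=2: a=4, p=38, q=17
  k=3: a=1, p=47, q=21
  k=4: a=3, p=179, q=80
  k=5: a=2, p=405, q=181

405/181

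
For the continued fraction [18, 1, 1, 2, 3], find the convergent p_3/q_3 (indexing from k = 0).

93/5

Using pₖ = aₖpₖ₋₁ + pₖ₋₂, qₖ = aₖqₖ₋₁ + qₖ₋₂ (with p₋₁=1, p₋₂=0, q₋₁=0, q₋₂=1):
  k=0: a=18, p=18, q=1
  k=1: a=1, p=19, q=1
  k=2: a=1, p=37, q=2
  k=3: a=2, p=93, q=5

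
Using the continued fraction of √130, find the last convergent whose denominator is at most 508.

√130 = [11; 2, 2, 22, …] (period length 3).
Convergents:
  p_0/q_0 = 11/1
  p_1/q_1 = 23/2
  p_2/q_2 = 57/5
  p_3/q_3 = 1277/112
  p_4/q_4 = 2611/229
  p_5/q_5 = 6499/570
q_4 = 229 ≤ 508 < 570 = q_5, so the answer is 2611/229.

2611/229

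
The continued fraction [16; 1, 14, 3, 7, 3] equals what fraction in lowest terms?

17900/1057

Using pₖ = aₖpₖ₋₁ + pₖ₋₂ and qₖ = aₖqₖ₋₁ + qₖ₋₂:
  k=0: a=16, p=16, q=1
  k=1: a=1, p=17, q=1
  k=2: a=14, p=254, q=15
  k=3: a=3, p=779, q=46
  k=4: a=7, p=5707, q=337
  k=5: a=3, p=17900, q=1057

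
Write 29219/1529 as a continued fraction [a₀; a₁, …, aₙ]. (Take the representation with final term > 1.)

[19; 9, 9, 1, 7, 2]

29219 = 19×1529 + 168
1529 = 9×168 + 17
168 = 9×17 + 15
17 = 1×15 + 2
15 = 7×2 + 1
2 = 2×1 + 0  (stop)
So 29219/1529 = [19; 9, 9, 1, 7, 2].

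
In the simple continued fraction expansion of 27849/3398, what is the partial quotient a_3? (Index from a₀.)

27849 = 8·3398 + 665   →  a_0 = 8
3398 = 5·665 + 73   →  a_1 = 5
665 = 9·73 + 8   →  a_2 = 9
73 = 9·8 + 1   →  a_3 = 9

9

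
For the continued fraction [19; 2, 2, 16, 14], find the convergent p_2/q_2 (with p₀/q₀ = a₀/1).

Using pₖ = aₖpₖ₋₁ + pₖ₋₂, qₖ = aₖqₖ₋₁ + qₖ₋₂ (with p₋₁=1, p₋₂=0, q₋₁=0, q₋₂=1):
  k=0: a=19, p=19, q=1
  k=1: a=2, p=39, q=2
  k=2: a=2, p=97, q=5

97/5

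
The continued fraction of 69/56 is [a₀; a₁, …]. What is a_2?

3

69 = 1·56 + 13   →  a_0 = 1
56 = 4·13 + 4   →  a_1 = 4
13 = 3·4 + 1   →  a_2 = 3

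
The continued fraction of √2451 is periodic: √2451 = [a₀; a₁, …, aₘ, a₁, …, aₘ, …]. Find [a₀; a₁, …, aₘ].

[49; 1, 1, 32, 1, 1, 98]

a₀ = ⌊√2451⌋ = 49.
With m₀=0, d₀=1 and mₖ₊₁ = dₖaₖ − mₖ, dₖ₊₁ = (n − mₖ₊₁²)/dₖ, aₖ₊₁ = ⌊(a₀+mₖ₊₁)/dₖ₊₁⌋:
  k=1: m=49, d=50, a=1
  k=2: m=1, d=49, a=1
  k=3: m=48, d=3, a=32
  k=4: m=48, d=49, a=1
  k=5: m=1, d=50, a=1
  k=6: m=49, d=1, a=98
d=1 and a=2a₀=98 at k=6, so the next step gives (m, d) = (49, 50) again — its k=1 value — and the period has length 6.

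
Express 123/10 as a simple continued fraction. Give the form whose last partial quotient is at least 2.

[12; 3, 3]

123 = 12×10 + 3
10 = 3×3 + 1
3 = 3×1 + 0  (stop)
So 123/10 = [12; 3, 3].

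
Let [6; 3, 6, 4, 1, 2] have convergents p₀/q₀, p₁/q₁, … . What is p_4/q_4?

Using pₖ = aₖpₖ₋₁ + pₖ₋₂, qₖ = aₖqₖ₋₁ + qₖ₋₂ (with p₋₁=1, p₋₂=0, q₋₁=0, q₋₂=1):
  k=0: a=6, p=6, q=1
  k=1: a=3, p=19, q=3
  k=2: a=6, p=120, q=19
  k=3: a=4, p=499, q=79
  k=4: a=1, p=619, q=98

619/98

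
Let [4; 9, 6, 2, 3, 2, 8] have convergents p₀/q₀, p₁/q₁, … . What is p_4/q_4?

Using pₖ = aₖpₖ₋₁ + pₖ₋₂, qₖ = aₖqₖ₋₁ + qₖ₋₂ (with p₋₁=1, p₋₂=0, q₋₁=0, q₋₂=1):
  k=0: a=4, p=4, q=1
  k=1: a=9, p=37, q=9
  k=2: a=6, p=226, q=55
  k=3: a=2, p=489, q=119
  k=4: a=3, p=1693, q=412

1693/412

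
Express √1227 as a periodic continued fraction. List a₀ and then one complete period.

[35; 35, 70]

a₀ = ⌊√1227⌋ = 35.
With m₀=0, d₀=1 and mₖ₊₁ = dₖaₖ − mₖ, dₖ₊₁ = (n − mₖ₊₁²)/dₖ, aₖ₊₁ = ⌊(a₀+mₖ₊₁)/dₖ₊₁⌋:
  k=1: m=35, d=2, a=35
  k=2: m=35, d=1, a=70
d=1 and a=2a₀=70 at k=2, so the next step gives (m, d) = (35, 2) again — its k=1 value — and the period has length 2.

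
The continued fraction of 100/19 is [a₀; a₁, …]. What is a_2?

100 = 5·19 + 5   →  a_0 = 5
19 = 3·5 + 4   →  a_1 = 3
5 = 1·4 + 1   →  a_2 = 1

1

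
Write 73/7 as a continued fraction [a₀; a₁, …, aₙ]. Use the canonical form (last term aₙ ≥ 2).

73 = 10*7 + 3
7 = 2*3 + 1
3 = 3*1 + 0  (stop)
So 73/7 = [10; 2, 3].

[10; 2, 3]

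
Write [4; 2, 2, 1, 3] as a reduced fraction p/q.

115/26

Fold from the inside: start with 3/1.
  1 + 1/3 = 4/3
  2 + 3/4 = 11/4
  2 + 4/11 = 26/11
  4 + 11/26 = 115/26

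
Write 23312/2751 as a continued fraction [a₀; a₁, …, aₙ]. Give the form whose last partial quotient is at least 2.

23312 = 8·2751 + 1304
2751 = 2·1304 + 143
1304 = 9·143 + 17
143 = 8·17 + 7
17 = 2·7 + 3
7 = 2·3 + 1
3 = 3·1 + 0  (stop)
So 23312/2751 = [8; 2, 9, 8, 2, 2, 3].

[8; 2, 9, 8, 2, 2, 3]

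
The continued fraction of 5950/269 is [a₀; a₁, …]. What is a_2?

2

5950 = 22·269 + 32   →  a_0 = 22
269 = 8·32 + 13   →  a_1 = 8
32 = 2·13 + 6   →  a_2 = 2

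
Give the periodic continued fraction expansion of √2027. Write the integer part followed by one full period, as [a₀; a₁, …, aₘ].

[45; 45, 90]

a₀ = ⌊√2027⌋ = 45.
With m₀=0, d₀=1 and mₖ₊₁ = dₖaₖ − mₖ, dₖ₊₁ = (n − mₖ₊₁²)/dₖ, aₖ₊₁ = ⌊(a₀+mₖ₊₁)/dₖ₊₁⌋:
  k=1: m=45, d=2, a=45
  k=2: m=45, d=1, a=90
d=1 and a=2a₀=90 at k=2, so the next step gives (m, d) = (45, 2) again — its k=1 value — and the period has length 2.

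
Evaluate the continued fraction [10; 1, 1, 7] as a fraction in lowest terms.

Fold from the inside: start with 7/1.
  1 + 1/7 = 8/7
  1 + 7/8 = 15/8
  10 + 8/15 = 158/15

158/15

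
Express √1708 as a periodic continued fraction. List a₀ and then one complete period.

[41; 3, 20, 3, 82]

a₀ = ⌊√1708⌋ = 41.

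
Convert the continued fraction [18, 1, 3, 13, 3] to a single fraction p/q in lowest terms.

Fold from the inside: start with 3/1.
  13 + 1/3 = 40/3
  3 + 3/40 = 123/40
  1 + 40/123 = 163/123
  18 + 123/163 = 3057/163

3057/163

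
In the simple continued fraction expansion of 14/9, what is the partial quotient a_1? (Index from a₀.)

1

14 = 1·9 + 5   →  a_0 = 1
9 = 1·5 + 4   →  a_1 = 1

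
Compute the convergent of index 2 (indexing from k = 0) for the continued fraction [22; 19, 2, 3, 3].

Using pₖ = aₖpₖ₋₁ + pₖ₋₂, qₖ = aₖqₖ₋₁ + qₖ₋₂ (with p₋₁=1, p₋₂=0, q₋₁=0, q₋₂=1):
  k=0: a=22, p=22, q=1
  k=1: a=19, p=419, q=19
  k=2: a=2, p=860, q=39

860/39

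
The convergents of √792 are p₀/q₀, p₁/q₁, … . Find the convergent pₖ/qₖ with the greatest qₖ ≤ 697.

√792 = [28; 7, 56, …] (period length 2).
Convergents:
  p_0/q_0 = 28/1
  p_1/q_1 = 197/7
  p_2/q_2 = 11060/393
  p_3/q_3 = 77617/2758
q_2 = 393 ≤ 697 < 2758 = q_3, so the answer is 11060/393.

11060/393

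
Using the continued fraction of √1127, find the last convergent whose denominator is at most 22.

235/7

√1127 = [33; 1, 1, 3, 33, 3, 1, 1, 66, …] (period length 8).
Convergents:
  p_0/q_0 = 33/1
  p_1/q_1 = 34/1
  p_2/q_2 = 67/2
  p_3/q_3 = 235/7
  p_4/q_4 = 7822/233
q_3 = 7 ≤ 22 < 233 = q_4, so the answer is 235/7.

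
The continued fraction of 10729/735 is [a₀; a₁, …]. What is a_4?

14

10729 = 14·735 + 439   →  a_0 = 14
735 = 1·439 + 296   →  a_1 = 1
439 = 1·296 + 143   →  a_2 = 1
296 = 2·143 + 10   →  a_3 = 2
143 = 14·10 + 3   →  a_4 = 14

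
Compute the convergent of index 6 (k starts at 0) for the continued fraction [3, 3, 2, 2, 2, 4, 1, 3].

Using pₖ = aₖpₖ₋₁ + pₖ₋₂, qₖ = aₖqₖ₋₁ + qₖ₋₂ (with p₋₁=1, p₋₂=0, q₋₁=0, q₋₂=1):
  k=0: a=3, p=3, q=1
  k=1: a=3, p=10, q=3
  k=2: a=2, p=23, q=7
  k=3: a=2, p=56, q=17
  k=4: a=2, p=135, q=41
  k=5: a=4, p=596, q=181
  k=6: a=1, p=731, q=222

731/222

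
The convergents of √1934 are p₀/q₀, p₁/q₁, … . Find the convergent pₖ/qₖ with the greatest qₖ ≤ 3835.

√1934 = [43; 1, 42, 1, 86, …] (period length 4).
Convergents:
  p_0/q_0 = 43/1
  p_1/q_1 = 44/1
  p_2/q_2 = 1891/43
  p_3/q_3 = 1935/44
  p_4/q_4 = 168301/3827
  p_5/q_5 = 170236/3871
q_4 = 3827 ≤ 3835 < 3871 = q_5, so the answer is 168301/3827.

168301/3827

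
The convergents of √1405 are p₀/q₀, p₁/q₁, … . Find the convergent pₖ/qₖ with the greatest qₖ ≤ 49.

√1405 = [37; 2, 14, 2, 74, …] (period length 4).
Convergents:
  p_0/q_0 = 37/1
  p_1/q_1 = 75/2
  p_2/q_2 = 1087/29
  p_3/q_3 = 2249/60
q_2 = 29 ≤ 49 < 60 = q_3, so the answer is 1087/29.

1087/29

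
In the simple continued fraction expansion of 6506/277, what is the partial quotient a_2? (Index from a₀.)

6506 = 23·277 + 135   →  a_0 = 23
277 = 2·135 + 7   →  a_1 = 2
135 = 19·7 + 2   →  a_2 = 19

19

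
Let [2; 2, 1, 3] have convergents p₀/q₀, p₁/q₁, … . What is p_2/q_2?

Using pₖ = aₖpₖ₋₁ + pₖ₋₂, qₖ = aₖqₖ₋₁ + qₖ₋₂ (with p₋₁=1, p₋₂=0, q₋₁=0, q₋₂=1):
  k=0: a=2, p=2, q=1
  k=1: a=2, p=5, q=2
  k=2: a=1, p=7, q=3

7/3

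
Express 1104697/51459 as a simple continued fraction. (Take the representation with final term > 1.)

[21; 2, 7, 5, 11, 3, 19]

1104697 = 21*51459 + 24058
51459 = 2*24058 + 3343
24058 = 7*3343 + 657
3343 = 5*657 + 58
657 = 11*58 + 19
58 = 3*19 + 1
19 = 19*1 + 0  (stop)
So 1104697/51459 = [21; 2, 7, 5, 11, 3, 19].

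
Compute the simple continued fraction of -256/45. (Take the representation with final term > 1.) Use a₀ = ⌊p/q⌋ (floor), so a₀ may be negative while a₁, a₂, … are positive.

[-6; 3, 4, 1, 2]

-256 = -6×45 + 14
45 = 3×14 + 3
14 = 4×3 + 2
3 = 1×2 + 1
2 = 2×1 + 0  (stop)
So -256/45 = [-6; 3, 4, 1, 2].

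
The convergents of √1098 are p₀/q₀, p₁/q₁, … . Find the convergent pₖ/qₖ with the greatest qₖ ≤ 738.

√1098 = [33; 7, 2, 1, 6, 1, 2, 7, 66, …] (period length 8).
Convergents:
  p_0/q_0 = 33/1
  p_1/q_1 = 232/7
  p_2/q_2 = 497/15
  p_3/q_3 = 729/22
  p_4/q_4 = 4871/147
  p_5/q_5 = 5600/169
  p_6/q_6 = 16071/485
  p_7/q_7 = 118097/3564
q_6 = 485 ≤ 738 < 3564 = q_7, so the answer is 16071/485.

16071/485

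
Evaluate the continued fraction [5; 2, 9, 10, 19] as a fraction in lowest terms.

Using pₖ = aₖpₖ₋₁ + pₖ₋₂ and qₖ = aₖqₖ₋₁ + qₖ₋₂:
  k=0: a=5, p=5, q=1
  k=1: a=2, p=11, q=2
  k=2: a=9, p=104, q=19
  k=3: a=10, p=1051, q=192
  k=4: a=19, p=20073, q=3667

20073/3667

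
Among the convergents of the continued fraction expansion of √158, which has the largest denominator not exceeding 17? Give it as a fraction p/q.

√158 = [12; 1, 1, 3, 12, 3, 1, 1, 24, …] (period length 8).
Convergents:
  p_0/q_0 = 12/1
  p_1/q_1 = 13/1
  p_2/q_2 = 25/2
  p_3/q_3 = 88/7
  p_4/q_4 = 1081/86
q_3 = 7 ≤ 17 < 86 = q_4, so the answer is 88/7.

88/7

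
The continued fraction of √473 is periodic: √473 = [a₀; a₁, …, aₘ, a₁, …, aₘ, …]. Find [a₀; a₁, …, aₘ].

[21; 1, 2, 1, 42]

a₀ = ⌊√473⌋ = 21.
With m₀=0, d₀=1 and mₖ₊₁ = dₖaₖ − mₖ, dₖ₊₁ = (n − mₖ₊₁²)/dₖ, aₖ₊₁ = ⌊(a₀+mₖ₊₁)/dₖ₊₁⌋:
  k=1: m=21, d=32, a=1
  k=2: m=11, d=11, a=2
  k=3: m=11, d=32, a=1
  k=4: m=21, d=1, a=42
d=1 and a=2a₀=42 at k=4, so the next step gives (m, d) = (21, 32) again — its k=1 value — and the period has length 4.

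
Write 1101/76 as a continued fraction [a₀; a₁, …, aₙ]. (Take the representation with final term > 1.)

[14; 2, 18, 2]

1101 = 14*76 + 37
76 = 2*37 + 2
37 = 18*2 + 1
2 = 2*1 + 0  (stop)
So 1101/76 = [14; 2, 18, 2].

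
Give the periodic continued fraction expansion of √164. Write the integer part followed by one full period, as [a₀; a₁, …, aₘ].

[12; 1, 4, 6, 4, 1, 24]

a₀ = ⌊√164⌋ = 12.
With m₀=0, d₀=1 and mₖ₊₁ = dₖaₖ − mₖ, dₖ₊₁ = (n − mₖ₊₁²)/dₖ, aₖ₊₁ = ⌊(a₀+mₖ₊₁)/dₖ₊₁⌋:
  k=1: m=12, d=20, a=1
  k=2: m=8, d=5, a=4
  k=3: m=12, d=4, a=6
  k=4: m=12, d=5, a=4
  k=5: m=8, d=20, a=1
  k=6: m=12, d=1, a=24
d=1 and a=2a₀=24 at k=6, so the next step gives (m, d) = (12, 20) again — its k=1 value — and the period has length 6.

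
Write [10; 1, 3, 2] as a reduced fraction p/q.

Using pₖ = aₖpₖ₋₁ + pₖ₋₂ and qₖ = aₖqₖ₋₁ + qₖ₋₂:
  k=0: a=10, p=10, q=1
  k=1: a=1, p=11, q=1
  k=2: a=3, p=43, q=4
  k=3: a=2, p=97, q=9

97/9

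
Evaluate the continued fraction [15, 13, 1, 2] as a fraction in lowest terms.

Fold from the inside: start with 2/1.
  1 + 1/2 = 3/2
  13 + 2/3 = 41/3
  15 + 3/41 = 618/41

618/41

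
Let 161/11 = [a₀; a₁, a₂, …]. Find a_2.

161 = 14·11 + 7   →  a_0 = 14
11 = 1·7 + 4   →  a_1 = 1
7 = 1·4 + 3   →  a_2 = 1

1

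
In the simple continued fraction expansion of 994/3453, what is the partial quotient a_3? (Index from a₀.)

9

994 = 0·3453 + 994   →  a_0 = 0
3453 = 3·994 + 471   →  a_1 = 3
994 = 2·471 + 52   →  a_2 = 2
471 = 9·52 + 3   →  a_3 = 9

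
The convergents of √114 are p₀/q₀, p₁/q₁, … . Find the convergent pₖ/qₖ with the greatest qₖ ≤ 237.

√114 = [10; 1, 2, 10, 2, 1, 20, …] (period length 6).
Convergents:
  p_0/q_0 = 10/1
  p_1/q_1 = 11/1
  p_2/q_2 = 32/3
  p_3/q_3 = 331/31
  p_4/q_4 = 694/65
  p_5/q_5 = 1025/96
  p_6/q_6 = 21194/1985
q_5 = 96 ≤ 237 < 1985 = q_6, so the answer is 1025/96.

1025/96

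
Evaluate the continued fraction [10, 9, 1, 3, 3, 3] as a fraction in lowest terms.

4243/420

Fold from the inside: start with 3/1.
  3 + 1/3 = 10/3
  3 + 3/10 = 33/10
  1 + 10/33 = 43/33
  9 + 33/43 = 420/43
  10 + 43/420 = 4243/420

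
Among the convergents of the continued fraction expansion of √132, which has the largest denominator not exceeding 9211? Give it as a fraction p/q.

48599/4230

√132 = [11; 2, 22, …] (period length 2).
Convergents:
  p_0/q_0 = 11/1
  p_1/q_1 = 23/2
  p_2/q_2 = 517/45
  p_3/q_3 = 1057/92
  p_4/q_4 = 23771/2069
  p_5/q_5 = 48599/4230
  p_6/q_6 = 1092949/95129
q_5 = 4230 ≤ 9211 < 95129 = q_6, so the answer is 48599/4230.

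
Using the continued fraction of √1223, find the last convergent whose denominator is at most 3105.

√1223 = [34; 1, 33, 1, 68, …] (period length 4).
Convergents:
  p_0/q_0 = 34/1
  p_1/q_1 = 35/1
  p_2/q_2 = 1189/34
  p_3/q_3 = 1224/35
  p_4/q_4 = 84421/2414
  p_5/q_5 = 85645/2449
  p_6/q_6 = 2910706/83231
q_5 = 2449 ≤ 3105 < 83231 = q_6, so the answer is 85645/2449.

85645/2449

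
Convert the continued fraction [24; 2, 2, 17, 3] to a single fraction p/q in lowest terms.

6491/266

Fold from the inside: start with 3/1.
  17 + 1/3 = 52/3
  2 + 3/52 = 107/52
  2 + 52/107 = 266/107
  24 + 107/266 = 6491/266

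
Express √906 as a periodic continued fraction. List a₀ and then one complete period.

a₀ = ⌊√906⌋ = 30.

[30; 10, 60]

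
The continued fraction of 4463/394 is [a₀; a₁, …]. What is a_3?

2

4463 = 11·394 + 129   →  a_0 = 11
394 = 3·129 + 7   →  a_1 = 3
129 = 18·7 + 3   →  a_2 = 18
7 = 2·3 + 1   →  a_3 = 2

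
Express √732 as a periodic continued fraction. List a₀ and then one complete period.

[27; 18, 54]

a₀ = ⌊√732⌋ = 27.
With m₀=0, d₀=1 and mₖ₊₁ = dₖaₖ − mₖ, dₖ₊₁ = (n − mₖ₊₁²)/dₖ, aₖ₊₁ = ⌊(a₀+mₖ₊₁)/dₖ₊₁⌋:
  k=1: m=27, d=3, a=18
  k=2: m=27, d=1, a=54
d=1 and a=2a₀=54 at k=2, so the next step gives (m, d) = (27, 3) again — its k=1 value — and the period has length 2.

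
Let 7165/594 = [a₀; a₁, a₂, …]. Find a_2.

18

7165 = 12·594 + 37   →  a_0 = 12
594 = 16·37 + 2   →  a_1 = 16
37 = 18·2 + 1   →  a_2 = 18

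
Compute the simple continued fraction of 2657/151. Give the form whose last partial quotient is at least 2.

[17; 1, 1, 2, 9, 1, 2]

2657 = 17·151 + 90
151 = 1·90 + 61
90 = 1·61 + 29
61 = 2·29 + 3
29 = 9·3 + 2
3 = 1·2 + 1
2 = 2·1 + 0  (stop)
So 2657/151 = [17; 1, 1, 2, 9, 1, 2].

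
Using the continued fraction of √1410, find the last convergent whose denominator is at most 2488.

√1410 = [37; 1, 1, 4, 1, 1, 74, …] (period length 6).
Convergents:
  p_0/q_0 = 37/1
  p_1/q_1 = 38/1
  p_2/q_2 = 75/2
  p_3/q_3 = 338/9
  p_4/q_4 = 413/11
  p_5/q_5 = 751/20
  p_6/q_6 = 55987/1491
  p_7/q_7 = 56738/1511
  p_8/q_8 = 112725/3002
q_7 = 1511 ≤ 2488 < 3002 = q_8, so the answer is 56738/1511.

56738/1511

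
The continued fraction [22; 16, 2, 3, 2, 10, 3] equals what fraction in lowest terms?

187473/8498

Fold from the inside: start with 3/1.
  10 + 1/3 = 31/3
  2 + 3/31 = 65/31
  3 + 31/65 = 226/65
  2 + 65/226 = 517/226
  16 + 226/517 = 8498/517
  22 + 517/8498 = 187473/8498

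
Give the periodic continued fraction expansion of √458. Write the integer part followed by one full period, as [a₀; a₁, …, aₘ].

[21; 2, 2, 42]

a₀ = ⌊√458⌋ = 21.
With m₀=0, d₀=1 and mₖ₊₁ = dₖaₖ − mₖ, dₖ₊₁ = (n − mₖ₊₁²)/dₖ, aₖ₊₁ = ⌊(a₀+mₖ₊₁)/dₖ₊₁⌋:
  k=1: m=21, d=17, a=2
  k=2: m=13, d=17, a=2
  k=3: m=21, d=1, a=42
d=1 and a=2a₀=42 at k=3, so the next step gives (m, d) = (21, 17) again — its k=1 value — and the period has length 3.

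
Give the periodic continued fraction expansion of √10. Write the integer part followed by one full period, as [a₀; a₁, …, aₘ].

a₀ = ⌊√10⌋ = 3.
With m₀=0, d₀=1 and mₖ₊₁ = dₖaₖ − mₖ, dₖ₊₁ = (n − mₖ₊₁²)/dₖ, aₖ₊₁ = ⌊(a₀+mₖ₊₁)/dₖ₊₁⌋:
  k=1: m=3, d=1, a=6
d=1 and a=2a₀=6 at k=1, so the next step gives (m, d) = (3, 1) again — its k=1 value — and the period has length 1.

[3; 6]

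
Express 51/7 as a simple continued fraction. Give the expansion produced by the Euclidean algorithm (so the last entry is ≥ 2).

51 = 7*7 + 2
7 = 3*2 + 1
2 = 2*1 + 0  (stop)
So 51/7 = [7; 3, 2].

[7; 3, 2]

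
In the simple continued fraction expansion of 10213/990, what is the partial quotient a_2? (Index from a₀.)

10213 = 10·990 + 313   →  a_0 = 10
990 = 3·313 + 51   →  a_1 = 3
313 = 6·51 + 7   →  a_2 = 6

6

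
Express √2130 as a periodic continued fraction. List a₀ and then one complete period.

a₀ = ⌊√2130⌋ = 46.
With m₀=0, d₀=1 and mₖ₊₁ = dₖaₖ − mₖ, dₖ₊₁ = (n − mₖ₊₁²)/dₖ, aₖ₊₁ = ⌊(a₀+mₖ₊₁)/dₖ₊₁⌋:
  k=1: m=46, d=14, a=6
  k=2: m=38, d=49, a=1
  k=3: m=11, d=41, a=1
  k=4: m=30, d=30, a=2
  k=5: m=30, d=41, a=1
  k=6: m=11, d=49, a=1
  k=7: m=38, d=14, a=6
  k=8: m=46, d=1, a=92
d=1 and a=2a₀=92 at k=8, so the next step gives (m, d) = (46, 14) again — its k=1 value — and the period has length 8.

[46; 6, 1, 1, 2, 1, 1, 6, 92]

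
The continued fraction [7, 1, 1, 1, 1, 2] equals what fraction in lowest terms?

Fold from the inside: start with 2/1.
  1 + 1/2 = 3/2
  1 + 2/3 = 5/3
  1 + 3/5 = 8/5
  1 + 5/8 = 13/8
  7 + 8/13 = 99/13

99/13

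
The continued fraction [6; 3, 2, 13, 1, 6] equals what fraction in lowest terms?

4401/700

Using pₖ = aₖpₖ₋₁ + pₖ₋₂ and qₖ = aₖqₖ₋₁ + qₖ₋₂:
  k=0: a=6, p=6, q=1
  k=1: a=3, p=19, q=3
  k=2: a=2, p=44, q=7
  k=3: a=13, p=591, q=94
  k=4: a=1, p=635, q=101
  k=5: a=6, p=4401, q=700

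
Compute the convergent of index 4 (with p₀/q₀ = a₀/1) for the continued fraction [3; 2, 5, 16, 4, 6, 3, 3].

2498/723

Using pₖ = aₖpₖ₋₁ + pₖ₋₂, qₖ = aₖqₖ₋₁ + qₖ₋₂ (with p₋₁=1, p₋₂=0, q₋₁=0, q₋₂=1):
  k=0: a=3, p=3, q=1
  k=1: a=2, p=7, q=2
  k=2: a=5, p=38, q=11
  k=3: a=16, p=615, q=178
  k=4: a=4, p=2498, q=723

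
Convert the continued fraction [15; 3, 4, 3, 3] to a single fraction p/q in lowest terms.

2128/139

Fold from the inside: start with 3/1.
  3 + 1/3 = 10/3
  4 + 3/10 = 43/10
  3 + 10/43 = 139/43
  15 + 43/139 = 2128/139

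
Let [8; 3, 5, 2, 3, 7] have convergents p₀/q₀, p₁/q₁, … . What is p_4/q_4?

1006/121

Using pₖ = aₖpₖ₋₁ + pₖ₋₂, qₖ = aₖqₖ₋₁ + qₖ₋₂ (with p₋₁=1, p₋₂=0, q₋₁=0, q₋₂=1):
  k=0: a=8, p=8, q=1
  k=1: a=3, p=25, q=3
  k=2: a=5, p=133, q=16
  k=3: a=2, p=291, q=35
  k=4: a=3, p=1006, q=121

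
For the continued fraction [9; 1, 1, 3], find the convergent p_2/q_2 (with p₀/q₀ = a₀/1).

19/2

Using pₖ = aₖpₖ₋₁ + pₖ₋₂, qₖ = aₖqₖ₋₁ + qₖ₋₂ (with p₋₁=1, p₋₂=0, q₋₁=0, q₋₂=1):
  k=0: a=9, p=9, q=1
  k=1: a=1, p=10, q=1
  k=2: a=1, p=19, q=2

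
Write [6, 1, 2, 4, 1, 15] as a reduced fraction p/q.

1692/253

Using pₖ = aₖpₖ₋₁ + pₖ₋₂ and qₖ = aₖqₖ₋₁ + qₖ₋₂:
  k=0: a=6, p=6, q=1
  k=1: a=1, p=7, q=1
  k=2: a=2, p=20, q=3
  k=3: a=4, p=87, q=13
  k=4: a=1, p=107, q=16
  k=5: a=15, p=1692, q=253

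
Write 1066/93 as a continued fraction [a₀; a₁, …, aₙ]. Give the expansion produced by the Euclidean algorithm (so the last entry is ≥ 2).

1066 = 11×93 + 43
93 = 2×43 + 7
43 = 6×7 + 1
7 = 7×1 + 0  (stop)
So 1066/93 = [11; 2, 6, 7].

[11; 2, 6, 7]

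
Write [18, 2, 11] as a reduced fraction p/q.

425/23

Fold from the inside: start with 11/1.
  2 + 1/11 = 23/11
  18 + 11/23 = 425/23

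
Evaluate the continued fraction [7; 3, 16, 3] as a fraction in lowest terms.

1099/150

Fold from the inside: start with 3/1.
  16 + 1/3 = 49/3
  3 + 3/49 = 150/49
  7 + 49/150 = 1099/150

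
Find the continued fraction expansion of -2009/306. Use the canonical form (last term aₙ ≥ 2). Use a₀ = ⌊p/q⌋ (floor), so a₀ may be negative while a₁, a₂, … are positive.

-2009 = -7*306 + 133
306 = 2*133 + 40
133 = 3*40 + 13
40 = 3*13 + 1
13 = 13*1 + 0  (stop)
So -2009/306 = [-7; 2, 3, 3, 13].

[-7; 2, 3, 3, 13]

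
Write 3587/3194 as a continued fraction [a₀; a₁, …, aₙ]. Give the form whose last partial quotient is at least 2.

3587 = 1·3194 + 393
3194 = 8·393 + 50
393 = 7·50 + 43
50 = 1·43 + 7
43 = 6·7 + 1
7 = 7·1 + 0  (stop)
So 3587/3194 = [1; 8, 7, 1, 6, 7].

[1; 8, 7, 1, 6, 7]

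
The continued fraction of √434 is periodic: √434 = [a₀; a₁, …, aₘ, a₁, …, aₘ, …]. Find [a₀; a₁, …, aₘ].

a₀ = ⌊√434⌋ = 20.
With m₀=0, d₀=1 and mₖ₊₁ = dₖaₖ − mₖ, dₖ₊₁ = (n − mₖ₊₁²)/dₖ, aₖ₊₁ = ⌊(a₀+mₖ₊₁)/dₖ₊₁⌋:
  k=1: m=20, d=34, a=1
  k=2: m=14, d=7, a=4
  k=3: m=14, d=34, a=1
  k=4: m=20, d=1, a=40
d=1 and a=2a₀=40 at k=4, so the next step gives (m, d) = (20, 34) again — its k=1 value — and the period has length 4.

[20; 1, 4, 1, 40]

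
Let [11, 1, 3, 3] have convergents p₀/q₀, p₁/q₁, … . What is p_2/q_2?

Using pₖ = aₖpₖ₋₁ + pₖ₋₂, qₖ = aₖqₖ₋₁ + qₖ₋₂ (with p₋₁=1, p₋₂=0, q₋₁=0, q₋₂=1):
  k=0: a=11, p=11, q=1
  k=1: a=1, p=12, q=1
  k=2: a=3, p=47, q=4

47/4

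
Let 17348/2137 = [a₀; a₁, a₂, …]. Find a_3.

17348 = 8·2137 + 252   →  a_0 = 8
2137 = 8·252 + 121   →  a_1 = 8
252 = 2·121 + 10   →  a_2 = 2
121 = 12·10 + 1   →  a_3 = 12

12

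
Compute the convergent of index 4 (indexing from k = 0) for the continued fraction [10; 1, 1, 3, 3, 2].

243/23

Using pₖ = aₖpₖ₋₁ + pₖ₋₂, qₖ = aₖqₖ₋₁ + qₖ₋₂ (with p₋₁=1, p₋₂=0, q₋₁=0, q₋₂=1):
  k=0: a=10, p=10, q=1
  k=1: a=1, p=11, q=1
  k=2: a=1, p=21, q=2
  k=3: a=3, p=74, q=7
  k=4: a=3, p=243, q=23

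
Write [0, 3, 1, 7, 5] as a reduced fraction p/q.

41/159

Fold from the inside: start with 5/1.
  7 + 1/5 = 36/5
  1 + 5/36 = 41/36
  3 + 36/41 = 159/41
  0 + 41/159 = 41/159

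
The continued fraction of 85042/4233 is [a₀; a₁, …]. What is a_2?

12

85042 = 20·4233 + 382   →  a_0 = 20
4233 = 11·382 + 31   →  a_1 = 11
382 = 12·31 + 10   →  a_2 = 12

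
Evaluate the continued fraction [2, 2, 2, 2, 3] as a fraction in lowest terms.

Using pₖ = aₖpₖ₋₁ + pₖ₋₂ and qₖ = aₖqₖ₋₁ + qₖ₋₂:
  k=0: a=2, p=2, q=1
  k=1: a=2, p=5, q=2
  k=2: a=2, p=12, q=5
  k=3: a=2, p=29, q=12
  k=4: a=3, p=99, q=41

99/41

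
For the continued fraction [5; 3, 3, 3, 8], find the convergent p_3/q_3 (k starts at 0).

Using pₖ = aₖpₖ₋₁ + pₖ₋₂, qₖ = aₖqₖ₋₁ + qₖ₋₂ (with p₋₁=1, p₋₂=0, q₋₁=0, q₋₂=1):
  k=0: a=5, p=5, q=1
  k=1: a=3, p=16, q=3
  k=2: a=3, p=53, q=10
  k=3: a=3, p=175, q=33

175/33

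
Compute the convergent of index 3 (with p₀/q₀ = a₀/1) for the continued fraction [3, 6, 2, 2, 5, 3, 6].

Using pₖ = aₖpₖ₋₁ + pₖ₋₂, qₖ = aₖqₖ₋₁ + qₖ₋₂ (with p₋₁=1, p₋₂=0, q₋₁=0, q₋₂=1):
  k=0: a=3, p=3, q=1
  k=1: a=6, p=19, q=6
  k=2: a=2, p=41, q=13
  k=3: a=2, p=101, q=32

101/32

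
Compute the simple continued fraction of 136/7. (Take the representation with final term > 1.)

136 = 19·7 + 3
7 = 2·3 + 1
3 = 3·1 + 0  (stop)
So 136/7 = [19; 2, 3].

[19; 2, 3]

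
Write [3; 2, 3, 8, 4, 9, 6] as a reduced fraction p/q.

46294/13493

Fold from the inside: start with 6/1.
  9 + 1/6 = 55/6
  4 + 6/55 = 226/55
  8 + 55/226 = 1863/226
  3 + 226/1863 = 5815/1863
  2 + 1863/5815 = 13493/5815
  3 + 5815/13493 = 46294/13493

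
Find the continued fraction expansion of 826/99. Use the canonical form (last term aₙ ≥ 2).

826 = 8·99 + 34
99 = 2·34 + 31
34 = 1·31 + 3
31 = 10·3 + 1
3 = 3·1 + 0  (stop)
So 826/99 = [8; 2, 1, 10, 3].

[8; 2, 1, 10, 3]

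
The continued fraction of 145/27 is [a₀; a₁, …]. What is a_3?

2

145 = 5·27 + 10   →  a_0 = 5
27 = 2·10 + 7   →  a_1 = 2
10 = 1·7 + 3   →  a_2 = 1
7 = 2·3 + 1   →  a_3 = 2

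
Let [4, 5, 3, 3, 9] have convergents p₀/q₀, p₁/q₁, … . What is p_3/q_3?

Using pₖ = aₖpₖ₋₁ + pₖ₋₂, qₖ = aₖqₖ₋₁ + qₖ₋₂ (with p₋₁=1, p₋₂=0, q₋₁=0, q₋₂=1):
  k=0: a=4, p=4, q=1
  k=1: a=5, p=21, q=5
  k=2: a=3, p=67, q=16
  k=3: a=3, p=222, q=53

222/53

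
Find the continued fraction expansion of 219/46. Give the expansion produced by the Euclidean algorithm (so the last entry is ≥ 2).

[4; 1, 3, 5, 2]

219 = 4×46 + 35
46 = 1×35 + 11
35 = 3×11 + 2
11 = 5×2 + 1
2 = 2×1 + 0  (stop)
So 219/46 = [4; 1, 3, 5, 2].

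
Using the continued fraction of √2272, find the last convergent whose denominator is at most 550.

13680/287

√2272 = [47; 1, 1, 1, 94, …] (period length 4).
Convergents:
  p_0/q_0 = 47/1
  p_1/q_1 = 48/1
  p_2/q_2 = 95/2
  p_3/q_3 = 143/3
  p_4/q_4 = 13537/284
  p_5/q_5 = 13680/287
  p_6/q_6 = 27217/571
q_5 = 287 ≤ 550 < 571 = q_6, so the answer is 13680/287.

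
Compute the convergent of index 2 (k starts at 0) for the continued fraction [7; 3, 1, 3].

29/4

Using pₖ = aₖpₖ₋₁ + pₖ₋₂, qₖ = aₖqₖ₋₁ + qₖ₋₂ (with p₋₁=1, p₋₂=0, q₋₁=0, q₋₂=1):
  k=0: a=7, p=7, q=1
  k=1: a=3, p=22, q=3
  k=2: a=1, p=29, q=4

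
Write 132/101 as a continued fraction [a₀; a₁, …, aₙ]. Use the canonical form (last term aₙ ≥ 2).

132 = 1*101 + 31
101 = 3*31 + 8
31 = 3*8 + 7
8 = 1*7 + 1
7 = 7*1 + 0  (stop)
So 132/101 = [1; 3, 3, 1, 7].

[1; 3, 3, 1, 7]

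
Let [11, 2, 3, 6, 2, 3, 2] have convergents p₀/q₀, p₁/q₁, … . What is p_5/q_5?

3761/329

Using pₖ = aₖpₖ₋₁ + pₖ₋₂, qₖ = aₖqₖ₋₁ + qₖ₋₂ (with p₋₁=1, p₋₂=0, q₋₁=0, q₋₂=1):
  k=0: a=11, p=11, q=1
  k=1: a=2, p=23, q=2
  k=2: a=3, p=80, q=7
  k=3: a=6, p=503, q=44
  k=4: a=2, p=1086, q=95
  k=5: a=3, p=3761, q=329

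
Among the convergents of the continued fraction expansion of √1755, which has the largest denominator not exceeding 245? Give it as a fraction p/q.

√1755 = [41; 1, 8, 3, 8, 1, 82, …] (period length 6).
Convergents:
  p_0/q_0 = 41/1
  p_1/q_1 = 42/1
  p_2/q_2 = 377/9
  p_3/q_3 = 1173/28
  p_4/q_4 = 9761/233
  p_5/q_5 = 10934/261
q_4 = 233 ≤ 245 < 261 = q_5, so the answer is 9761/233.

9761/233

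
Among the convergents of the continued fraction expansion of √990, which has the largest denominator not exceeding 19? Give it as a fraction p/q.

√990 = [31; 2, 6, 2, 62, …] (period length 4).
Convergents:
  p_0/q_0 = 31/1
  p_1/q_1 = 63/2
  p_2/q_2 = 409/13
  p_3/q_3 = 881/28
q_2 = 13 ≤ 19 < 28 = q_3, so the answer is 409/13.

409/13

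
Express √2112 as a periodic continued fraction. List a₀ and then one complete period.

a₀ = ⌊√2112⌋ = 45.
With m₀=0, d₀=1 and mₖ₊₁ = dₖaₖ − mₖ, dₖ₊₁ = (n − mₖ₊₁²)/dₖ, aₖ₊₁ = ⌊(a₀+mₖ₊₁)/dₖ₊₁⌋:
  k=1: m=45, d=87, a=1
  k=2: m=42, d=4, a=21
  k=3: m=42, d=87, a=1
  k=4: m=45, d=1, a=90
d=1 and a=2a₀=90 at k=4, so the next step gives (m, d) = (45, 87) again — its k=1 value — and the period has length 4.

[45; 1, 21, 1, 90]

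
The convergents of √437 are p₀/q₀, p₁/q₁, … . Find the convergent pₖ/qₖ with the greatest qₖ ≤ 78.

439/21

√437 = [20; 1, 9, 2, 9, 1, 40, …] (period length 6).
Convergents:
  p_0/q_0 = 20/1
  p_1/q_1 = 21/1
  p_2/q_2 = 209/10
  p_3/q_3 = 439/21
  p_4/q_4 = 4160/199
q_3 = 21 ≤ 78 < 199 = q_4, so the answer is 439/21.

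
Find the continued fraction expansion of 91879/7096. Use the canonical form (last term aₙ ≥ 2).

91879 = 12·7096 + 6727
7096 = 1·6727 + 369
6727 = 18·369 + 85
369 = 4·85 + 29
85 = 2·29 + 27
29 = 1·27 + 2
27 = 13·2 + 1
2 = 2·1 + 0  (stop)
So 91879/7096 = [12; 1, 18, 4, 2, 1, 13, 2].

[12; 1, 18, 4, 2, 1, 13, 2]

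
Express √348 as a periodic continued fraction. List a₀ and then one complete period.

[18; 1, 1, 1, 8, 1, 1, 1, 36]

a₀ = ⌊√348⌋ = 18.
With m₀=0, d₀=1 and mₖ₊₁ = dₖaₖ − mₖ, dₖ₊₁ = (n − mₖ₊₁²)/dₖ, aₖ₊₁ = ⌊(a₀+mₖ₊₁)/dₖ₊₁⌋:
  k=1: m=18, d=24, a=1
  k=2: m=6, d=13, a=1
  k=3: m=7, d=23, a=1
  k=4: m=16, d=4, a=8
  k=5: m=16, d=23, a=1
  k=6: m=7, d=13, a=1
  k=7: m=6, d=24, a=1
  k=8: m=18, d=1, a=36
d=1 and a=2a₀=36 at k=8, so the next step gives (m, d) = (18, 24) again — its k=1 value — and the period has length 8.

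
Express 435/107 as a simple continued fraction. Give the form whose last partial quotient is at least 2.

435 = 4·107 + 7
107 = 15·7 + 2
7 = 3·2 + 1
2 = 2·1 + 0  (stop)
So 435/107 = [4; 15, 3, 2].

[4; 15, 3, 2]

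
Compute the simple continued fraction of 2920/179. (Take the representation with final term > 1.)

[16; 3, 5, 11]

2920 = 16*179 + 56
179 = 3*56 + 11
56 = 5*11 + 1
11 = 11*1 + 0  (stop)
So 2920/179 = [16; 3, 5, 11].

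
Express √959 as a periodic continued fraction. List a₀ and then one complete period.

[30; 1, 29, 1, 60]

a₀ = ⌊√959⌋ = 30.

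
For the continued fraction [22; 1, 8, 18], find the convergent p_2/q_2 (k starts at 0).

206/9

Using pₖ = aₖpₖ₋₁ + pₖ₋₂, qₖ = aₖqₖ₋₁ + qₖ₋₂ (with p₋₁=1, p₋₂=0, q₋₁=0, q₋₂=1):
  k=0: a=22, p=22, q=1
  k=1: a=1, p=23, q=1
  k=2: a=8, p=206, q=9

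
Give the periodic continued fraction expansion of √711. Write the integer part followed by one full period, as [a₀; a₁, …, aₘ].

a₀ = ⌊√711⌋ = 26.
With m₀=0, d₀=1 and mₖ₊₁ = dₖaₖ − mₖ, dₖ₊₁ = (n − mₖ₊₁²)/dₖ, aₖ₊₁ = ⌊(a₀+mₖ₊₁)/dₖ₊₁⌋:
  k=1: m=26, d=35, a=1
  k=2: m=9, d=18, a=1
  k=3: m=9, d=35, a=1
  k=4: m=26, d=1, a=52
d=1 and a=2a₀=52 at k=4, so the next step gives (m, d) = (26, 35) again — its k=1 value — and the period has length 4.

[26; 1, 1, 1, 52]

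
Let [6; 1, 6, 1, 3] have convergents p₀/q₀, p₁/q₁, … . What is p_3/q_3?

55/8

Using pₖ = aₖpₖ₋₁ + pₖ₋₂, qₖ = aₖqₖ₋₁ + qₖ₋₂ (with p₋₁=1, p₋₂=0, q₋₁=0, q₋₂=1):
  k=0: a=6, p=6, q=1
  k=1: a=1, p=7, q=1
  k=2: a=6, p=48, q=7
  k=3: a=1, p=55, q=8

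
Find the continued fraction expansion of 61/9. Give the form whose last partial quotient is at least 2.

[6; 1, 3, 2]

61 = 6·9 + 7
9 = 1·7 + 2
7 = 3·2 + 1
2 = 2·1 + 0  (stop)
So 61/9 = [6; 1, 3, 2].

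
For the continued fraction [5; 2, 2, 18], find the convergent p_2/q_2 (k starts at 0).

Using pₖ = aₖpₖ₋₁ + pₖ₋₂, qₖ = aₖqₖ₋₁ + qₖ₋₂ (with p₋₁=1, p₋₂=0, q₋₁=0, q₋₂=1):
  k=0: a=5, p=5, q=1
  k=1: a=2, p=11, q=2
  k=2: a=2, p=27, q=5

27/5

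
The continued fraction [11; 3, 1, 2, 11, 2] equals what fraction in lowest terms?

2942/261

Using pₖ = aₖpₖ₋₁ + pₖ₋₂ and qₖ = aₖqₖ₋₁ + qₖ₋₂:
  k=0: a=11, p=11, q=1
  k=1: a=3, p=34, q=3
  k=2: a=1, p=45, q=4
  k=3: a=2, p=124, q=11
  k=4: a=11, p=1409, q=125
  k=5: a=2, p=2942, q=261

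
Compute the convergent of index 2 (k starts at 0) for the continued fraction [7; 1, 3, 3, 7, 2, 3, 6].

Using pₖ = aₖpₖ₋₁ + pₖ₋₂, qₖ = aₖqₖ₋₁ + qₖ₋₂ (with p₋₁=1, p₋₂=0, q₋₁=0, q₋₂=1):
  k=0: a=7, p=7, q=1
  k=1: a=1, p=8, q=1
  k=2: a=3, p=31, q=4

31/4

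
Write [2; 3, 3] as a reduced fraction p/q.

Using pₖ = aₖpₖ₋₁ + pₖ₋₂ and qₖ = aₖqₖ₋₁ + qₖ₋₂:
  k=0: a=2, p=2, q=1
  k=1: a=3, p=7, q=3
  k=2: a=3, p=23, q=10

23/10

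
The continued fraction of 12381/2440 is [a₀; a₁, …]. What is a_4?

12381 = 5·2440 + 181   →  a_0 = 5
2440 = 13·181 + 87   →  a_1 = 13
181 = 2·87 + 7   →  a_2 = 2
87 = 12·7 + 3   →  a_3 = 12
7 = 2·3 + 1   →  a_4 = 2

2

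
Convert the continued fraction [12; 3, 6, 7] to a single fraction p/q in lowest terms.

1675/136

Fold from the inside: start with 7/1.
  6 + 1/7 = 43/7
  3 + 7/43 = 136/43
  12 + 43/136 = 1675/136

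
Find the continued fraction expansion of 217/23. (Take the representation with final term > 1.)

217 = 9*23 + 10
23 = 2*10 + 3
10 = 3*3 + 1
3 = 3*1 + 0  (stop)
So 217/23 = [9; 2, 3, 3].

[9; 2, 3, 3]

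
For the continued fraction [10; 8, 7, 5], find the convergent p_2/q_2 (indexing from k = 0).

Using pₖ = aₖpₖ₋₁ + pₖ₋₂, qₖ = aₖqₖ₋₁ + qₖ₋₂ (with p₋₁=1, p₋₂=0, q₋₁=0, q₋₂=1):
  k=0: a=10, p=10, q=1
  k=1: a=8, p=81, q=8
  k=2: a=7, p=577, q=57

577/57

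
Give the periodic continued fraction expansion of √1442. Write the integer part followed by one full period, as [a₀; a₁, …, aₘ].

[37; 1, 36, 1, 74]

a₀ = ⌊√1442⌋ = 37.
With m₀=0, d₀=1 and mₖ₊₁ = dₖaₖ − mₖ, dₖ₊₁ = (n − mₖ₊₁²)/dₖ, aₖ₊₁ = ⌊(a₀+mₖ₊₁)/dₖ₊₁⌋:
  k=1: m=37, d=73, a=1
  k=2: m=36, d=2, a=36
  k=3: m=36, d=73, a=1
  k=4: m=37, d=1, a=74
d=1 and a=2a₀=74 at k=4, so the next step gives (m, d) = (37, 73) again — its k=1 value — and the period has length 4.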